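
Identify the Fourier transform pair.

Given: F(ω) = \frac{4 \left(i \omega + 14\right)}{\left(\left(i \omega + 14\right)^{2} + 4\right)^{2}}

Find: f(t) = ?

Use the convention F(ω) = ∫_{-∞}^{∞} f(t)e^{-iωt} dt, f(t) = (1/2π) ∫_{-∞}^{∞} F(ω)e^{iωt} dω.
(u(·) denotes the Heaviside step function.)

f(t) = t e^{- 14 t} \sin{\left(2 t \right)} u\left(t\right)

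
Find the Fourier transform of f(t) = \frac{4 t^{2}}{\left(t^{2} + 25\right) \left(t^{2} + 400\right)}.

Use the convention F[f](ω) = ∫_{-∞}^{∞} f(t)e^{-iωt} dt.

F(ω) = \frac{4 \pi \left(4 - e^{15 \left|{\omega}\right|}\right) e^{- 20 \left|{\omega}\right|}}{75}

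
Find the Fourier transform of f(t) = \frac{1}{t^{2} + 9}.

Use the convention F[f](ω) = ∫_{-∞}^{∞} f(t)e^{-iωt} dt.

F(ω) = \frac{\pi e^{- 3 \left|{\omega}\right|}}{3}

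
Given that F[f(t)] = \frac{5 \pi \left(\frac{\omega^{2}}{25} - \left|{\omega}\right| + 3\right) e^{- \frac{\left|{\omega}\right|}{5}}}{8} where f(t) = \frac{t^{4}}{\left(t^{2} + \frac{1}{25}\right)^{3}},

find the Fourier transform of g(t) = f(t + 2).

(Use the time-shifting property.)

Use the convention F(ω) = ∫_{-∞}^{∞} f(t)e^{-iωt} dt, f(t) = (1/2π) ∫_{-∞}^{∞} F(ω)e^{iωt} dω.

F[g](ω) = \frac{\pi \left(\omega^{2} - 25 \left|{\omega}\right| + 75\right) e^{2 i \omega - \frac{\left|{\omega}\right|}{5}}}{40}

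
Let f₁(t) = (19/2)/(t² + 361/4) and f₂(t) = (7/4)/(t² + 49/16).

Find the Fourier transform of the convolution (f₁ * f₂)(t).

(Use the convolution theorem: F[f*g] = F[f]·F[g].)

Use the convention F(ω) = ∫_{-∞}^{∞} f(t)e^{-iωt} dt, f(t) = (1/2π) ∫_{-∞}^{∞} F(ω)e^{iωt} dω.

F[f₁*f₂](ω) = \pi^{2} e^{- \frac{45 \left|{\omega}\right|}{4}}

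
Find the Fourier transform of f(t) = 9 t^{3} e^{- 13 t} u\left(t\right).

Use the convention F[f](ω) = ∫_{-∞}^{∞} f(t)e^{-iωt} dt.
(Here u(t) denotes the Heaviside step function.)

F(ω) = \frac{54}{\left(i \omega + 13\right)^{4}}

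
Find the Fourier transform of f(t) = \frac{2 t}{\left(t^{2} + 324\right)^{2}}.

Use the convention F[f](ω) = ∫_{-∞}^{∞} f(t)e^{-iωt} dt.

F(ω) = - \frac{i \pi \omega e^{- 18 \left|{\omega}\right|}}{18}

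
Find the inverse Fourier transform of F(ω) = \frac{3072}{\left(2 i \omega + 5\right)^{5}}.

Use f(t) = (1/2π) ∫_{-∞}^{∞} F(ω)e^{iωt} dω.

f(t) = 4 t^{4} e^{- \frac{5 t}{2}} u\left(t\right)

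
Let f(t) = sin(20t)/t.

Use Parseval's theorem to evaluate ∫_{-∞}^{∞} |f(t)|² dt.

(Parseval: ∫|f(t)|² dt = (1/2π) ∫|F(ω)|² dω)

∫|f(t)|² dt = 20 \pi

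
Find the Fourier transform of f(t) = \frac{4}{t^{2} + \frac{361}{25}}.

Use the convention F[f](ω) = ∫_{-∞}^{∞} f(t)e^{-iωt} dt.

F(ω) = \frac{20 \pi e^{- \frac{19 \left|{\omega}\right|}{5}}}{19}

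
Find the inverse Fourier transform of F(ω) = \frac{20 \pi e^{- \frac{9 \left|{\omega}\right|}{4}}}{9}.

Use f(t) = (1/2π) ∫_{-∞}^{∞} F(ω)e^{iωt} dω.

f(t) = \frac{5}{t^{2} + \frac{81}{16}}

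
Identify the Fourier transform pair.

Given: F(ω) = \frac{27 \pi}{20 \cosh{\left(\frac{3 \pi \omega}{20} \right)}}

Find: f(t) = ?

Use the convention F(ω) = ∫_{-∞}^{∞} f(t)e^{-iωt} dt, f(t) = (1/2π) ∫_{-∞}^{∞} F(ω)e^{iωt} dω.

f(t) = \frac{9}{e^{\frac{10 t}{3}} + e^{- \frac{10 t}{3}}}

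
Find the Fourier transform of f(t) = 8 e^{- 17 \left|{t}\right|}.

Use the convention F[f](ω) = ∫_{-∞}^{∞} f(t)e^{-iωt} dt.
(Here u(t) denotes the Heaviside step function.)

F(ω) = \frac{272}{\omega^{2} + 289}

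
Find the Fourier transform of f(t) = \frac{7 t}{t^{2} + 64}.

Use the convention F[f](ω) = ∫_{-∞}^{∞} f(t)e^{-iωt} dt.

F(ω) = - 7 i \pi e^{- 8 \left|{\omega}\right|} \operatorname{sign}{\left(\omega \right)}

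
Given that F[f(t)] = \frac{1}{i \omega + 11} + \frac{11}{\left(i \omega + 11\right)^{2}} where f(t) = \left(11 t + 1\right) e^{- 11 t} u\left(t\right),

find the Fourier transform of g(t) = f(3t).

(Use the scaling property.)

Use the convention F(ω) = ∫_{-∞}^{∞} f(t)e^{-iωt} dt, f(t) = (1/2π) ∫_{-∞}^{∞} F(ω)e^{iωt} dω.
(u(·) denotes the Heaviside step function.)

F[g](ω) = \frac{- i \omega - 66}{\omega^{2} - 66 i \omega - 1089}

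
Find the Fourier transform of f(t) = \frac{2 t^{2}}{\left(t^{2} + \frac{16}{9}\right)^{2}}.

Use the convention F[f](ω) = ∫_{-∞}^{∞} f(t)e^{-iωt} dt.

F(ω) = \frac{\pi \left(3 - 4 \left|{\omega}\right|\right) e^{- \frac{4 \left|{\omega}\right|}{3}}}{4}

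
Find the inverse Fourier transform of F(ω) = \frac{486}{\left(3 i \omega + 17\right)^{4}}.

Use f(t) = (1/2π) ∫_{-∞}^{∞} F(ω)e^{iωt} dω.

f(t) = t^{3} e^{- \frac{17 t}{3}} u\left(t\right)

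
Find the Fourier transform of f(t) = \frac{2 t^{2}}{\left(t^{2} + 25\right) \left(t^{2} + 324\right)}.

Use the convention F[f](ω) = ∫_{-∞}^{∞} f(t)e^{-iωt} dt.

F(ω) = \frac{2 \pi \left(18 - 5 e^{13 \left|{\omega}\right|}\right) e^{- 18 \left|{\omega}\right|}}{299}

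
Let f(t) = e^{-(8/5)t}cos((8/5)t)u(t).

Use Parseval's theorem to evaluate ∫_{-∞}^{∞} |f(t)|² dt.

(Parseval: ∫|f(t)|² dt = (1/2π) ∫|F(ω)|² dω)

∫|f(t)|² dt = \frac{15}{64}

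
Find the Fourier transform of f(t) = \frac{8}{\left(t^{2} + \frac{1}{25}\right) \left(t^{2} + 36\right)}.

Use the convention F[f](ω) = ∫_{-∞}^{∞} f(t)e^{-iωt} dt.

F(ω) = - \frac{100 \pi e^{- 6 \left|{\omega}\right|}}{2697} + \frac{1000 \pi e^{- \frac{\left|{\omega}\right|}{5}}}{899}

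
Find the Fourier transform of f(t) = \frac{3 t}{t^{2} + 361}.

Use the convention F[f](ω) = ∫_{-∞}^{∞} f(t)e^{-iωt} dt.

F(ω) = - 3 i \pi e^{- 19 \left|{\omega}\right|} \operatorname{sign}{\left(\omega \right)}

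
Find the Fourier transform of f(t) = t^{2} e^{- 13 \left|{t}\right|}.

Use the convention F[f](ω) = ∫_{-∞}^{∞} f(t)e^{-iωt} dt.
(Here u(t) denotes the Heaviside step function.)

F(ω) = \frac{52 \left(169 - 3 \omega^{2}\right)}{\left(\omega^{2} + 169\right)^{3}}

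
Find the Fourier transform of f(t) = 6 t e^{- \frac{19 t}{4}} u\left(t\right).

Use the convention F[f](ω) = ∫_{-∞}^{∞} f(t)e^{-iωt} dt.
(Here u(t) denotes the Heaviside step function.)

F(ω) = \frac{96}{\left(4 i \omega + 19\right)^{2}}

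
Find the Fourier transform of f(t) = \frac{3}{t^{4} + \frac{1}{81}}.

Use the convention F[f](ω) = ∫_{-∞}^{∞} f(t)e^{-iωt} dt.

F(ω) = 81 \pi e^{- \frac{\sqrt{2} \left|{\omega}\right|}{6}} \sin{\left(\frac{\sqrt{2} \left|{\omega}\right|}{6} + \frac{\pi}{4} \right)}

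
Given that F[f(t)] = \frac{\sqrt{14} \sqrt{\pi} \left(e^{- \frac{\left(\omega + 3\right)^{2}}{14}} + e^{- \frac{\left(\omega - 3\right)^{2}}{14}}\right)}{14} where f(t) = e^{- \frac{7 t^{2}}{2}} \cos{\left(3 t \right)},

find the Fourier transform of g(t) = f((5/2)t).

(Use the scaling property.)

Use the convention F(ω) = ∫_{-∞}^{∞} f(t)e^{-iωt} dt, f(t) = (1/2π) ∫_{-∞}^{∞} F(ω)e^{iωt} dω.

F[g](ω) = \frac{\sqrt{14} \sqrt{\pi} \left(e^{\frac{12 \omega}{35}} + 1\right) e^{- \frac{2 \omega^{2}}{175} - \frac{6 \omega}{35} - \frac{9}{14}}}{35}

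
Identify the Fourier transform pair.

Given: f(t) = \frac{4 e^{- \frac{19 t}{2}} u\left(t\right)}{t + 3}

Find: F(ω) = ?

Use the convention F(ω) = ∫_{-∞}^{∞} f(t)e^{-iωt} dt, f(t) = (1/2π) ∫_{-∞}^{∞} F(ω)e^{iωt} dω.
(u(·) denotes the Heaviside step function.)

F(ω) = 4 e^{3 i \omega + \frac{57}{2}} \operatorname{E}_{1}\left(3 i \omega + \frac{57}{2}\right)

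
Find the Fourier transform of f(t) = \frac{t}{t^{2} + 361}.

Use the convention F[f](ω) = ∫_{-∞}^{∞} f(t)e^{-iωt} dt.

F(ω) = - i \pi e^{- 19 \left|{\omega}\right|} \operatorname{sign}{\left(\omega \right)}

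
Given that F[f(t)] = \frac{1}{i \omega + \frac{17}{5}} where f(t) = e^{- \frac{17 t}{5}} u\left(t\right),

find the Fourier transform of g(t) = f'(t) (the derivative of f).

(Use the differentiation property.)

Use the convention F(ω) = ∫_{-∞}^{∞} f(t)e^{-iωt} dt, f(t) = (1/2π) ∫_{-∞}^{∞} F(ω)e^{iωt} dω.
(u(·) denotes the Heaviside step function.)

F[g](ω) = \frac{5 \omega}{5 \omega - 17 i}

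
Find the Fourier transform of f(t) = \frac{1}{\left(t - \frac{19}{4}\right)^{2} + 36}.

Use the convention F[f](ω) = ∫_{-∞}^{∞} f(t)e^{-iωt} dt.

F(ω) = \frac{\pi e^{- \frac{19 i \omega}{4} - 6 \left|{\omega}\right|}}{6}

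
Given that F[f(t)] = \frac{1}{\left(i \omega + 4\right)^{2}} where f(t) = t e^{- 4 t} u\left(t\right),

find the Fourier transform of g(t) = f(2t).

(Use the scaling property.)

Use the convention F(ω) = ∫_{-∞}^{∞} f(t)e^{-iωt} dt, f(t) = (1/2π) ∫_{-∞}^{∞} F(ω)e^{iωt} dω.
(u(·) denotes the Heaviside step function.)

F[g](ω) = \frac{2}{\left(i \omega + 8\right)^{2}}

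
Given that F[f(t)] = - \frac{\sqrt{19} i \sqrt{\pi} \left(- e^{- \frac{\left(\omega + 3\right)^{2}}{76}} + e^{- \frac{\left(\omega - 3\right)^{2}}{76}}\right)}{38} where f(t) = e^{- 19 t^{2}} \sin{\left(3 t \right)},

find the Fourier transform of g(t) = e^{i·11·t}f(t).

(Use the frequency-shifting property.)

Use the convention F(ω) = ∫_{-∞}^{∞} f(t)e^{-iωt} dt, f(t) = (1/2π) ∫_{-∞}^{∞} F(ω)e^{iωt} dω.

F[g](ω) = \frac{\sqrt{19} i \sqrt{\pi} \left(- e^{\frac{3 \omega}{19}} + e^{\frac{33}{19}}\right) e^{- \frac{\omega^{2}}{76} + \frac{4 \omega}{19} - \frac{49}{19}}}{38}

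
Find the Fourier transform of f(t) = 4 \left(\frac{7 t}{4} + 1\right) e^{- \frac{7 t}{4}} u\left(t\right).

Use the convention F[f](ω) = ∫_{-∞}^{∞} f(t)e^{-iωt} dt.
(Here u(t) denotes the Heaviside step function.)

F(ω) = \frac{32 \left(- 2 i \omega - 7\right)}{16 \omega^{2} - 56 i \omega - 49}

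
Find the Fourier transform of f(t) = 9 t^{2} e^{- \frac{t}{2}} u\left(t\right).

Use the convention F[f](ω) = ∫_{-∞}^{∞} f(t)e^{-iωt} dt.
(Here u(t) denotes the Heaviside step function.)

F(ω) = \frac{144}{\left(2 i \omega + 1\right)^{3}}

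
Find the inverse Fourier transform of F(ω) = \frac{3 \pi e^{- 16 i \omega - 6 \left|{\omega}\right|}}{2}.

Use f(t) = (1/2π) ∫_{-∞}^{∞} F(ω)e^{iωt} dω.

f(t) = \frac{9}{\left(t - 16\right)^{2} + 36}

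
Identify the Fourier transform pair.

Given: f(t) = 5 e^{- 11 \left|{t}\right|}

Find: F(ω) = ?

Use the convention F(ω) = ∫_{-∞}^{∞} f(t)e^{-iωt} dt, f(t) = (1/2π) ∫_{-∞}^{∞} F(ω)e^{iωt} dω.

F(ω) = \frac{110}{\omega^{2} + 121}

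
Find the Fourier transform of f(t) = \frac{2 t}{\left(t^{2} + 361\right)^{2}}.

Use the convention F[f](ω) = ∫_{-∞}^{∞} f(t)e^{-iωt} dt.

F(ω) = - \frac{i \pi \omega e^{- 19 \left|{\omega}\right|}}{19}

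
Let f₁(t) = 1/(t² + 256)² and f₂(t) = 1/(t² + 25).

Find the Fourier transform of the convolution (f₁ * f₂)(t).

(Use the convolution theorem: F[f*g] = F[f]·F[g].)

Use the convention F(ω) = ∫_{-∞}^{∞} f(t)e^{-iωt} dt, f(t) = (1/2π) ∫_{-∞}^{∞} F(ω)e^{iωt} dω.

F[f₁*f₂](ω) = \frac{\pi^{2} \left(16 \left|{\omega}\right| + 1\right) e^{- 21 \left|{\omega}\right|}}{40960}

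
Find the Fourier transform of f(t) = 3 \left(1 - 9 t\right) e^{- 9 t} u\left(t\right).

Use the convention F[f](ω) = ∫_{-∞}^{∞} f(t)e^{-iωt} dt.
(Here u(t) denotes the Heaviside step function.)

F(ω) = \frac{3 i \omega}{- \omega^{2} + 18 i \omega + 81}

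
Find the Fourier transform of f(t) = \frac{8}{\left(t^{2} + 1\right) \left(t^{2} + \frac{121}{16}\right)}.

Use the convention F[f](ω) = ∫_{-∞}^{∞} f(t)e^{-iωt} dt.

F(ω) = \frac{128 \pi e^{- \left|{\omega}\right|}}{105} - \frac{512 \pi e^{- \frac{11 \left|{\omega}\right|}{4}}}{1155}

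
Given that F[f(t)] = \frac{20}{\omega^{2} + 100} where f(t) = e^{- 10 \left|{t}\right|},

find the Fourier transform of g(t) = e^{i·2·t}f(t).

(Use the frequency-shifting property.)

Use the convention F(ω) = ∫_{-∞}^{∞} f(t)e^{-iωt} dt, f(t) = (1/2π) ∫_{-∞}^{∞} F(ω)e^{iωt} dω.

F[g](ω) = \frac{20}{\left(\omega - 2\right)^{2} + 100}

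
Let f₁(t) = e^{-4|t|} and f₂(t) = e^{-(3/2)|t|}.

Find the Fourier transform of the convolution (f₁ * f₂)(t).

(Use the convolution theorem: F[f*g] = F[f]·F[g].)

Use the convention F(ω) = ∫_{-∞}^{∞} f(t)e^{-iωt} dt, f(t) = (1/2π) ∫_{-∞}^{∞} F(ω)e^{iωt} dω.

F[f₁*f₂](ω) = \frac{96}{\left(\omega^{2} + 16\right) \left(4 \omega^{2} + 9\right)}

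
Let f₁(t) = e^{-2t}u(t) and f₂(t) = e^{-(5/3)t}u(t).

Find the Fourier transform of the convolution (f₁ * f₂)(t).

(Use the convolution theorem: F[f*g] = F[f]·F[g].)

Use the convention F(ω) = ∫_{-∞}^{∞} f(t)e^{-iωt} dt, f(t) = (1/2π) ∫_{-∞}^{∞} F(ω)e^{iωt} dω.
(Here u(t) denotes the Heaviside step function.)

F[f₁*f₂](ω) = \frac{3}{\left(i \omega + 2\right) \left(3 i \omega + 5\right)}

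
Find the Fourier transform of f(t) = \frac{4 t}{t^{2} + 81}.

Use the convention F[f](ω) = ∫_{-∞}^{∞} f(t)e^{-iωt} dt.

F(ω) = - 4 i \pi e^{- 9 \left|{\omega}\right|} \operatorname{sign}{\left(\omega \right)}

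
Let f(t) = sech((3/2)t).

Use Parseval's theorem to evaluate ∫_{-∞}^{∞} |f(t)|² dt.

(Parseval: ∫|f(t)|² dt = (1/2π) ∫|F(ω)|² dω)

∫|f(t)|² dt = \frac{4}{3}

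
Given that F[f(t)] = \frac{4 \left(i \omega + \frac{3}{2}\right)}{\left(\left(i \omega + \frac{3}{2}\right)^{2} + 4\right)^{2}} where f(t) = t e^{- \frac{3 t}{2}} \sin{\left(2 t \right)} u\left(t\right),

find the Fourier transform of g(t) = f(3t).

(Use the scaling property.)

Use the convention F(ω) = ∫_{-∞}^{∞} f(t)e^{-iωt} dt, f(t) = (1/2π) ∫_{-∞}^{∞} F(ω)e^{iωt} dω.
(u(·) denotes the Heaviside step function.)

F[g](ω) = \frac{288 \left(2 i \omega + 9\right)}{\left(\left(2 i \omega + 9\right)^{2} + 144\right)^{2}}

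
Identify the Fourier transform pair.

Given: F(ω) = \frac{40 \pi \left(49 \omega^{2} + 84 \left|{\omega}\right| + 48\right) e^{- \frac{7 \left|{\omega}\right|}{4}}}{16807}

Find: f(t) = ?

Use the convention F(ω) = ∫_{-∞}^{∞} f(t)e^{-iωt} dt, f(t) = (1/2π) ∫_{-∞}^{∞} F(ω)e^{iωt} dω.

f(t) = \frac{5}{\left(t^{2} + \frac{49}{16}\right)^{3}}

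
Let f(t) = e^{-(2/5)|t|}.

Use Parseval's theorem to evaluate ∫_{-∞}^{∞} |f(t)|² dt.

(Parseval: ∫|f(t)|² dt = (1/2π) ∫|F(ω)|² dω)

∫|f(t)|² dt = \frac{5}{2}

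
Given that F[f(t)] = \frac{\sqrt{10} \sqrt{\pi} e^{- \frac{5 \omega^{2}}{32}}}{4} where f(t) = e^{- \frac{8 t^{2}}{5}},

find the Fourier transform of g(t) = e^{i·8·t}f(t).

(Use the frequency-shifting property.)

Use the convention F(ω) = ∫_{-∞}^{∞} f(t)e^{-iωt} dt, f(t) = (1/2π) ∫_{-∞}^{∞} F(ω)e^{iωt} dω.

F[g](ω) = \frac{\sqrt{10} \sqrt{\pi} e^{- \frac{5 \left(\omega - 8\right)^{2}}{32}}}{4}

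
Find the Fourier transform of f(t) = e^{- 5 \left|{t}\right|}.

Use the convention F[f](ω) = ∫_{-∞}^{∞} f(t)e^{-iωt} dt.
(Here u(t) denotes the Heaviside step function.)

F(ω) = \frac{10}{\omega^{2} + 25}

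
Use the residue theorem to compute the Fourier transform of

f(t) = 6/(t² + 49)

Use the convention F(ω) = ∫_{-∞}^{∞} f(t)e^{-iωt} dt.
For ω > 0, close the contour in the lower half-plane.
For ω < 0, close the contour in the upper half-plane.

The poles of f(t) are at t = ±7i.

Let g(z) = f(z)e^{-iωz}; for large |z| the factor e^{-iωz} decays in the lower half-plane when ω > 0 and in the upper half-plane when ω < 0.

Case ω > 0 (lower half-plane, clockwise contour ⇒ F(ω) = -2πi·ΣRes):
  Res_{z = - 7 i} g(z) = \frac{3 i e^{- 7 \omega}}{7}
  F(ω) = -2πi·ΣRes = \frac{6 \pi e^{- 7 \omega}}{7}

Case ω < 0 (upper half-plane, counterclockwise contour ⇒ F(ω) = +2πi·ΣRes):
  Res_{z = 7 i} g(z) = - \frac{3 i e^{7 \omega}}{7}
  F(ω) = 2πi·ΣRes = \frac{6 \pi e^{7 \omega}}{7}

Both cases combine into a single formula in |ω|:

F(ω) = \frac{6 \pi e^{- 7 \left|{\omega}\right|}}{7}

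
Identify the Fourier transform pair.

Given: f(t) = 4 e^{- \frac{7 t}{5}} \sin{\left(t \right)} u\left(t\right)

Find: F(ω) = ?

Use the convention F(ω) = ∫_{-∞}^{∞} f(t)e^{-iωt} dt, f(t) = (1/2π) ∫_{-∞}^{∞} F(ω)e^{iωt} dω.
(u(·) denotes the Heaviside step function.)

F(ω) = \frac{100}{\left(5 i \omega + 7\right)^{2} + 25}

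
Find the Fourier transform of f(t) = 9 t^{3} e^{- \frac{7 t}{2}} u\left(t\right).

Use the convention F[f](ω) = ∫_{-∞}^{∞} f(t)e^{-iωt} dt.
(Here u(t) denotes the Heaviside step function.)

F(ω) = \frac{864}{\left(2 i \omega + 7\right)^{4}}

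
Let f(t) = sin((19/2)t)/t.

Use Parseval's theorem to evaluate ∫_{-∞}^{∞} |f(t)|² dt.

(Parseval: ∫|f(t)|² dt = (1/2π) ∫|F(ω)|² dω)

∫|f(t)|² dt = \frac{19 \pi}{2}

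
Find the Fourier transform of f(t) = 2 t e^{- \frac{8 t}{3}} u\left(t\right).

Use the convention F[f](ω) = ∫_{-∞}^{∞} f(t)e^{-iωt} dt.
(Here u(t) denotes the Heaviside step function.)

F(ω) = \frac{18}{\left(3 i \omega + 8\right)^{2}}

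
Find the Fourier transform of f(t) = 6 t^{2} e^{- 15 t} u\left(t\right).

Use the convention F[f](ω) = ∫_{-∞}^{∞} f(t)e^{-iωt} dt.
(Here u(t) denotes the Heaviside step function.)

F(ω) = \frac{12}{\left(i \omega + 15\right)^{3}}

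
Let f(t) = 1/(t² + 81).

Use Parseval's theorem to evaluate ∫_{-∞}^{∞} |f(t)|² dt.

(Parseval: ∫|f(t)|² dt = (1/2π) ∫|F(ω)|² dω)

∫|f(t)|² dt = \frac{\pi}{1458}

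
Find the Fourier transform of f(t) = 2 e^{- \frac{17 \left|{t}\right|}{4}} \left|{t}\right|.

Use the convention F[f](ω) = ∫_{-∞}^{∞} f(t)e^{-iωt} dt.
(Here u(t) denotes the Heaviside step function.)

F(ω) = \frac{64 \left(289 - 16 \omega^{2}\right)}{\left(16 \omega^{2} + 289\right)^{2}}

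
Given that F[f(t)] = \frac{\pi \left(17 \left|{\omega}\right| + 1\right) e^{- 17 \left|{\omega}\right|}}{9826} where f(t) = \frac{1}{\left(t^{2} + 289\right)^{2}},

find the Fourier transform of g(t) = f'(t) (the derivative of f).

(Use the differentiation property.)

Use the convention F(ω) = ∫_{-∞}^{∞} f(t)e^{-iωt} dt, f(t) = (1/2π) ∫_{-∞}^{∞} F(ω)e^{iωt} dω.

F[g](ω) = \frac{i \pi \omega \left(17 \left|{\omega}\right| + 1\right) e^{- 17 \left|{\omega}\right|}}{9826}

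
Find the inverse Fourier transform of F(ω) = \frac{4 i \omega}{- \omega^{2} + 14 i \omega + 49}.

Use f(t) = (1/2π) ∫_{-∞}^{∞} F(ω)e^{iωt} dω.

f(t) = 4 \left(1 - 7 t\right) e^{- 7 t} u\left(t\right)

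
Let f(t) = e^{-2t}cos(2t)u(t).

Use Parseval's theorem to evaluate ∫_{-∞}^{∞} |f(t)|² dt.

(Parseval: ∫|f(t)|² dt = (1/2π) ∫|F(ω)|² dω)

∫|f(t)|² dt = \frac{3}{16}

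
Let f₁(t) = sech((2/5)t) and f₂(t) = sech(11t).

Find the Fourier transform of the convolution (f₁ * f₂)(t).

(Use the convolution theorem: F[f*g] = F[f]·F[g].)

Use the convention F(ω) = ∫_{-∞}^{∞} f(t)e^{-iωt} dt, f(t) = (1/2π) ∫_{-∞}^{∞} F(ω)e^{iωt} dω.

F[f₁*f₂](ω) = \frac{5 \pi^{2}}{22 \cosh{\left(\frac{\pi \omega}{22} \right)} \cosh{\left(\frac{5 \pi \omega}{4} \right)}}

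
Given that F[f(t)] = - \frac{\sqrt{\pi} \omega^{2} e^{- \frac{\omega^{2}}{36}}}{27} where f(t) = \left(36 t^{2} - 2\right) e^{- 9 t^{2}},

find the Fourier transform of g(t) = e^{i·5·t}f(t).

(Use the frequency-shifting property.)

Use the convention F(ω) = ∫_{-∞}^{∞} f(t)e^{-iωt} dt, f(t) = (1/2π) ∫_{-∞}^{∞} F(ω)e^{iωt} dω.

F[g](ω) = - \frac{\sqrt{\pi} \left(\omega - 5\right)^{2} e^{- \frac{\left(\omega - 5\right)^{2}}{36}}}{27}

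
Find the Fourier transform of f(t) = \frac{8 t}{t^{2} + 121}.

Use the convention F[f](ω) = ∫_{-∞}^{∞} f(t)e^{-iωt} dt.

F(ω) = - 8 i \pi e^{- 11 \left|{\omega}\right|} \operatorname{sign}{\left(\omega \right)}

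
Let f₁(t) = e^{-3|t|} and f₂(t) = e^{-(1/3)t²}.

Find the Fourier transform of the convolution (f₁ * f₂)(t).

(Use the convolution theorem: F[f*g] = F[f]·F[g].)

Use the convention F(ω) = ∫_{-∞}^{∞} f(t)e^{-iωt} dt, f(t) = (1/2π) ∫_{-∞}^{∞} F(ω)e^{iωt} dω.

F[f₁*f₂](ω) = \frac{6 \sqrt{3} \sqrt{\pi} e^{- \frac{3 \omega^{2}}{4}}}{\omega^{2} + 9}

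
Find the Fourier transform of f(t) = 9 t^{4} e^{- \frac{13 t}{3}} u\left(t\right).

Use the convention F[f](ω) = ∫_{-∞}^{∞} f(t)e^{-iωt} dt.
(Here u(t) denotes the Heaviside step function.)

F(ω) = \frac{52488}{\left(3 i \omega + 13\right)^{5}}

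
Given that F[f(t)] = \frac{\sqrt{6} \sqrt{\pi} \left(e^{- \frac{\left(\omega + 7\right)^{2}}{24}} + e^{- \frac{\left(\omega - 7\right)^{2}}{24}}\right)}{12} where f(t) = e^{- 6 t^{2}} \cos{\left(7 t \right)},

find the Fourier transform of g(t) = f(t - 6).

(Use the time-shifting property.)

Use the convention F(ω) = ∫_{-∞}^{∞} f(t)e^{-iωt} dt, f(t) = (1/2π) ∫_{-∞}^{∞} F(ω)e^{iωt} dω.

F[g](ω) = \frac{\sqrt{6} \sqrt{\pi} \left(e^{\frac{7 \omega}{6}} + 1\right) e^{- \frac{\omega^{2}}{24} - \frac{7 \omega}{12} - 6 i \omega - \frac{49}{24}}}{12}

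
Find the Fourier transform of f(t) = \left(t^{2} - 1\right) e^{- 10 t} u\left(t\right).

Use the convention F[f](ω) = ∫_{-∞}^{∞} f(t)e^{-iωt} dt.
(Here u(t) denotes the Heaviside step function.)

F(ω) = \frac{2 i \omega - \left(i \omega + 10\right)^{3} + 20}{\left(i \omega + 10\right)^{4}}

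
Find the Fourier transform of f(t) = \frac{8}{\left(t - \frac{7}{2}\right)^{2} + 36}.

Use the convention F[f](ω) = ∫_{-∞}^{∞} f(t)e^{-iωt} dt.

F(ω) = \frac{4 \pi e^{- \frac{7 i \omega}{2} - 6 \left|{\omega}\right|}}{3}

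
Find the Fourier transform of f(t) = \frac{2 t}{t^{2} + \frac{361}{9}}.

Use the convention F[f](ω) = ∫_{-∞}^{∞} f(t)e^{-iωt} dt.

F(ω) = - 2 i \pi e^{- \frac{19 \left|{\omega}\right|}{3}} \operatorname{sign}{\left(\omega \right)}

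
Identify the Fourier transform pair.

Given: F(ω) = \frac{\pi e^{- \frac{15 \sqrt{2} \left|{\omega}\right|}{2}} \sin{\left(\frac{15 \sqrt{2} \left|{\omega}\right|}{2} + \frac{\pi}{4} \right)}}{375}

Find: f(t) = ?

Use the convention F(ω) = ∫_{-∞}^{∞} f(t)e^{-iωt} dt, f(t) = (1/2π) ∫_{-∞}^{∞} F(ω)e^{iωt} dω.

f(t) = \frac{9}{t^{4} + 50625}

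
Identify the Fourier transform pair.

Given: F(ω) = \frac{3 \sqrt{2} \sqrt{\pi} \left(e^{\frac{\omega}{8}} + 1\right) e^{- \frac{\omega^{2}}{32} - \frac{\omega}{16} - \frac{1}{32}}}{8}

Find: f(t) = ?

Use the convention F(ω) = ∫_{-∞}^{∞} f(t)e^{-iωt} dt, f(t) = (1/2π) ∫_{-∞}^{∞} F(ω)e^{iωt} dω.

f(t) = 3 e^{- 8 t^{2}} \cos{\left(t \right)}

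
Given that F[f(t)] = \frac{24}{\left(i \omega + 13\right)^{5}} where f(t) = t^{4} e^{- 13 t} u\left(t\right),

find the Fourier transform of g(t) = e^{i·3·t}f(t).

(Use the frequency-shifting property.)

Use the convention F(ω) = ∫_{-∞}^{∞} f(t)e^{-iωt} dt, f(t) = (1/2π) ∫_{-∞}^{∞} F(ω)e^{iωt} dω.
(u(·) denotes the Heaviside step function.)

F[g](ω) = \frac{24}{\left(i \left(\omega - 3\right) + 13\right)^{5}}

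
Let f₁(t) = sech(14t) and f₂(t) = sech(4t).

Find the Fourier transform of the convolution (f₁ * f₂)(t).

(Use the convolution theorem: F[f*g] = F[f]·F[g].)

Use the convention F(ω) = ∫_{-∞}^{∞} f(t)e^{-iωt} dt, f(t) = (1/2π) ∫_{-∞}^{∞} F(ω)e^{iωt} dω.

F[f₁*f₂](ω) = \frac{\pi^{2}}{56 \cosh{\left(\frac{\pi \omega}{28} \right)} \cosh{\left(\frac{\pi \omega}{8} \right)}}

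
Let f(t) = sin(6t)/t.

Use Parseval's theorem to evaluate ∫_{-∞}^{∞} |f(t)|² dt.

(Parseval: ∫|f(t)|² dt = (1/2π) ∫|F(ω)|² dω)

∫|f(t)|² dt = 6 \pi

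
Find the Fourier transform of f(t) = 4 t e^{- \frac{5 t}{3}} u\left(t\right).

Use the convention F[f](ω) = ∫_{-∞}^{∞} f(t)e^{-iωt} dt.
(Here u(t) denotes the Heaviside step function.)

F(ω) = \frac{36}{\left(3 i \omega + 5\right)^{2}}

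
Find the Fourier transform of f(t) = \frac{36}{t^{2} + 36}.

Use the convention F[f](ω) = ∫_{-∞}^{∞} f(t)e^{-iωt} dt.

F(ω) = 6 \pi e^{- 6 \left|{\omega}\right|}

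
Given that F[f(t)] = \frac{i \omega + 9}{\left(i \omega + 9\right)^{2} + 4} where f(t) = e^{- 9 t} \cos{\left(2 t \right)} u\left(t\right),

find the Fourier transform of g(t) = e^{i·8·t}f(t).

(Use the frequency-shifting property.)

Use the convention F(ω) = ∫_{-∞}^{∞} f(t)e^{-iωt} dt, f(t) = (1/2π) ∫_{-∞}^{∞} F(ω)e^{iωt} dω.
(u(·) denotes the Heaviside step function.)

F[g](ω) = \frac{i \left(\omega - 8\right) + 9}{\left(i \left(\omega - 8\right) + 9\right)^{2} + 4}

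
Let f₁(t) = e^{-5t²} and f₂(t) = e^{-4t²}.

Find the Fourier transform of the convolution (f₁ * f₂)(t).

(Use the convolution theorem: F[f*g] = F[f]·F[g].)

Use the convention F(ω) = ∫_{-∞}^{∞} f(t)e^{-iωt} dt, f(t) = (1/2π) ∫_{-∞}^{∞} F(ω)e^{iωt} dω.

F[f₁*f₂](ω) = \frac{\sqrt{5} \pi e^{- \frac{9 \omega^{2}}{80}}}{10}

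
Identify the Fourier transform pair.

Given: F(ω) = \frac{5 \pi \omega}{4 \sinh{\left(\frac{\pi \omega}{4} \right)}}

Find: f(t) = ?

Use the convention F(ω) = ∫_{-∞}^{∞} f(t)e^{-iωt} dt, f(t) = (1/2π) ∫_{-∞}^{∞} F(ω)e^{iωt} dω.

f(t) = \frac{5}{\cosh^{2}{\left(2 t \right)}}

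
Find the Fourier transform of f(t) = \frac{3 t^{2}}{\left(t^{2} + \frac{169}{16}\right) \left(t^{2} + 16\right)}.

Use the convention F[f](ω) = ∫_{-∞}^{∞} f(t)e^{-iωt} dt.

F(ω) = \frac{64 \pi e^{- 4 \left|{\omega}\right|}}{29} - \frac{52 \pi e^{- \frac{13 \left|{\omega}\right|}{4}}}{29}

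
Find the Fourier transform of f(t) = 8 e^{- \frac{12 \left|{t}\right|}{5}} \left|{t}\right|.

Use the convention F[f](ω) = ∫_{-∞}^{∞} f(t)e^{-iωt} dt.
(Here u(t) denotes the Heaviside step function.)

F(ω) = \frac{400 \left(144 - 25 \omega^{2}\right)}{\left(25 \omega^{2} + 144\right)^{2}}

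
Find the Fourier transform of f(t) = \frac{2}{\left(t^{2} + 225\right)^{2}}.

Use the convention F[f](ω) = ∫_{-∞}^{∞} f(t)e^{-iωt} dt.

F(ω) = \frac{\pi \left(15 \left|{\omega}\right| + 1\right) e^{- 15 \left|{\omega}\right|}}{3375}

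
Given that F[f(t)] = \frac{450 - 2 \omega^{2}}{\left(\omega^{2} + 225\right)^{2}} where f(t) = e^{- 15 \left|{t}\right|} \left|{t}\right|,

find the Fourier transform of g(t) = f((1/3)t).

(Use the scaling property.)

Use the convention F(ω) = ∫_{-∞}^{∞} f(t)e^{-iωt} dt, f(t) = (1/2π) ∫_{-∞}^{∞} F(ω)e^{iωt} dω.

F[g](ω) = \frac{2 \left(25 - \omega^{2}\right)}{3 \left(\omega^{2} + 25\right)^{2}}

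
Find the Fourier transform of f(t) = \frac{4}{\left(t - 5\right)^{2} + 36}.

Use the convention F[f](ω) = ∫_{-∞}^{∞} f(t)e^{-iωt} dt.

F(ω) = \frac{2 \pi e^{- 5 i \omega - 6 \left|{\omega}\right|}}{3}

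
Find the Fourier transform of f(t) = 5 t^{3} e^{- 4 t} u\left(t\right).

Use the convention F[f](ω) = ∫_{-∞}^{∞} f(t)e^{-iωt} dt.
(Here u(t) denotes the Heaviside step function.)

F(ω) = \frac{30}{\left(i \omega + 4\right)^{4}}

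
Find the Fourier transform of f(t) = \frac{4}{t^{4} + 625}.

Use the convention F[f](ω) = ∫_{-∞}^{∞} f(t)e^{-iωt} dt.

F(ω) = \frac{4 \pi e^{- \frac{5 \sqrt{2} \left|{\omega}\right|}{2}} \sin{\left(\frac{5 \sqrt{2} \left|{\omega}\right|}{2} + \frac{\pi}{4} \right)}}{125}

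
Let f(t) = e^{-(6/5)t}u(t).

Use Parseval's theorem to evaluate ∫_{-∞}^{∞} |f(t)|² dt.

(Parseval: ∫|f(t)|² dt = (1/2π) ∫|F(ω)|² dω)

∫|f(t)|² dt = \frac{5}{12}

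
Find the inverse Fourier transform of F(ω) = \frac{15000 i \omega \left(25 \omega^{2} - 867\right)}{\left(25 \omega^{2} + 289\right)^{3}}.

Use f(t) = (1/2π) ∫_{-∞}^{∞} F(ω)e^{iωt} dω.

f(t) = 6 t e^{- \frac{17 \left|{t}\right|}{5}} \left|{t}\right|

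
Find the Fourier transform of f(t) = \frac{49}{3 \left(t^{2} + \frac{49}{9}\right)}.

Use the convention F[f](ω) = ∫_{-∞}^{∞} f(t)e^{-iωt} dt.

F(ω) = 7 \pi e^{- \frac{7 \left|{\omega}\right|}{3}}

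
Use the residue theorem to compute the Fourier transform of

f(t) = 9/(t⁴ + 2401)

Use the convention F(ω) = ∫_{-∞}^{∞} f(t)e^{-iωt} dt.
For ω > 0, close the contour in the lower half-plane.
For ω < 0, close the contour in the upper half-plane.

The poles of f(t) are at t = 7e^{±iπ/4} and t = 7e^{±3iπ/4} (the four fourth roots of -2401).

Let g(z) = f(z)e^{-iωz}; for large |z| the factor e^{-iωz} decays in the lower half-plane when ω > 0 and in the upper half-plane when ω < 0.

Case ω > 0 (lower half-plane, clockwise contour ⇒ F(ω) = -2πi·ΣRes):
  Res_{z = - \frac{7 \sqrt{2}}{2} - \frac{7 \sqrt{2} i}{2}} g(z) = \frac{9 \sqrt{2} i \left(1 - i\right) e^{\frac{7 \sqrt{2} \omega \left(-1 + i\right)}{2}}}{2744}
  Res_{z = \frac{7 \sqrt{2}}{2} - \frac{7 \sqrt{2} i}{2}} g(z) = \frac{9 \sqrt{2} i \left(1 + i\right) e^{- \frac{7 \sqrt{2} \omega \left(1 + i\right)}{2}}}{2744}
  F(ω) = -2πi·ΣRes = \frac{9 \sqrt{2} \pi \left(1 - i\right) \left(e^{7 \sqrt{2} i \omega} + i\right) e^{- \frac{7 \sqrt{2} \omega \left(1 + i\right)}{2}}}{1372} = \frac{9 \pi e^{- \frac{7 \sqrt{2} \omega}{2}} \sin{\left(\frac{7 \sqrt{2} \omega}{2} + \frac{\pi}{4} \right)}}{343}

Case ω < 0 (upper half-plane, counterclockwise contour ⇒ F(ω) = +2πi·ΣRes):
  Res_{z = \frac{7 \sqrt{2}}{2} + \frac{7 \sqrt{2} i}{2}} g(z) = \frac{9 \sqrt{2} i \left(-1 + i\right) e^{\frac{7 \sqrt{2} \omega \left(1 - i\right)}{2}}}{2744}
  Res_{z = - \frac{7 \sqrt{2}}{2} + \frac{7 \sqrt{2} i}{2}} g(z) = \frac{9 \sqrt{2} \left(1 - i\right) e^{\frac{7 \sqrt{2} \omega \left(1 + i\right)}{2}}}{2744}
  F(ω) = 2πi·ΣRes = - \frac{9 \sqrt{2} i \pi \left(i \left(1 - i\right) e^{\frac{7 \sqrt{2} \omega \left(1 - i\right)}{2}} - \left(1 - i\right) e^{\frac{7 \sqrt{2} \omega \left(1 + i\right)}{2}}\right)}{1372} = \frac{9 \pi e^{\frac{7 \sqrt{2} \omega}{2}} \cos{\left(\frac{7 \sqrt{2} \omega}{2} + \frac{\pi}{4} \right)}}{343}

Both cases combine into a single formula in |ω|:

F(ω) = \frac{9 \pi e^{- \frac{7 \sqrt{2} \left|{\omega}\right|}{2}} \sin{\left(\frac{7 \sqrt{2} \left|{\omega}\right|}{2} + \frac{\pi}{4} \right)}}{343}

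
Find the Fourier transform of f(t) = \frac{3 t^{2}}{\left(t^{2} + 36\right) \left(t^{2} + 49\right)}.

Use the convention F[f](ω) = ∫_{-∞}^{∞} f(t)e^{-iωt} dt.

F(ω) = \frac{3 \pi \left(7 - 6 e^{\left|{\omega}\right|}\right) e^{- 7 \left|{\omega}\right|}}{13}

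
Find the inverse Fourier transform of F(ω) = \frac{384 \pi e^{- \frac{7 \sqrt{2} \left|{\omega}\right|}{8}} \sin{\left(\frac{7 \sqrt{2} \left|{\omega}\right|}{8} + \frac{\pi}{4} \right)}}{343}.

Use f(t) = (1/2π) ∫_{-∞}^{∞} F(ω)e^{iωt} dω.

f(t) = \frac{6}{t^{4} + \frac{2401}{256}}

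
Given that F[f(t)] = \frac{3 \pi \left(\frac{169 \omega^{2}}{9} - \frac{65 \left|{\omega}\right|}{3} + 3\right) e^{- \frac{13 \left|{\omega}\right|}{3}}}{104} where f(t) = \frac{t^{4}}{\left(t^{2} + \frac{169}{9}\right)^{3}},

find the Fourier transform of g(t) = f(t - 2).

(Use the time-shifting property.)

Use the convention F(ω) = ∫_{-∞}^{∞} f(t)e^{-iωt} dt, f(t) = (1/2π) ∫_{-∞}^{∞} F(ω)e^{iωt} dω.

F[g](ω) = \frac{\pi \left(169 \omega^{2} - 195 \left|{\omega}\right| + 27\right) e^{- 2 i \omega - \frac{13 \left|{\omega}\right|}{3}}}{312}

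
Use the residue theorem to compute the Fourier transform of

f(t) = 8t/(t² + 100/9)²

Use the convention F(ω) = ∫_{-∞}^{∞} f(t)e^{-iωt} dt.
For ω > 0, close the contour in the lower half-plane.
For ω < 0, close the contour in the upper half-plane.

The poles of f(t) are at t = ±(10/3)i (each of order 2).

Let g(z) = f(z)e^{-iωz}; for large |z| the factor e^{-iωz} decays in the lower half-plane when ω > 0 and in the upper half-plane when ω < 0.

Case ω > 0 (lower half-plane, clockwise contour ⇒ F(ω) = -2πi·ΣRes):
  Res_{z = - \frac{10 i}{3}} g(z) = \frac{3 \omega e^{- \frac{10 \omega}{3}}}{5} (pole of order 2)
  F(ω) = -2πi·ΣRes = - \frac{6 i \pi \omega e^{- \frac{10 \omega}{3}}}{5}

Case ω < 0 (upper half-plane, counterclockwise contour ⇒ F(ω) = +2πi·ΣRes):
  Res_{z = \frac{10 i}{3}} g(z) = - \frac{3 \omega e^{\frac{10 \omega}{3}}}{5} (pole of order 2)
  F(ω) = 2πi·ΣRes = - \frac{6 i \pi \omega e^{\frac{10 \omega}{3}}}{5}

Both cases combine into a single formula in |ω|:

F(ω) = - \frac{6 i \pi \omega e^{- \frac{10 \left|{\omega}\right|}{3}}}{5}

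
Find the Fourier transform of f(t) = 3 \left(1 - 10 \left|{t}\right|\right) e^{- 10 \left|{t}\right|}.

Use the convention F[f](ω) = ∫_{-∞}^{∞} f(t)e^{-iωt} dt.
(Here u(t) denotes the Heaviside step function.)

F(ω) = \frac{120 \omega^{2}}{\left(\omega^{2} + 100\right)^{2}}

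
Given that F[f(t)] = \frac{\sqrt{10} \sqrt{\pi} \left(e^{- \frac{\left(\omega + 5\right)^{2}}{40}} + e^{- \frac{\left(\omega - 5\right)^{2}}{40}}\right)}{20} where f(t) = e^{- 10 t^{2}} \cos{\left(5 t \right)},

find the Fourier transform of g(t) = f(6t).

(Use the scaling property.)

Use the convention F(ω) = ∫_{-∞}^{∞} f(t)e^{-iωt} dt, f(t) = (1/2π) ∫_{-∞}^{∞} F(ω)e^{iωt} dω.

F[g](ω) = \frac{\sqrt{10} \sqrt{\pi} \left(e^{\frac{\omega}{12}} + 1\right) e^{- \frac{\omega^{2}}{1440} - \frac{\omega}{24} - \frac{5}{8}}}{120}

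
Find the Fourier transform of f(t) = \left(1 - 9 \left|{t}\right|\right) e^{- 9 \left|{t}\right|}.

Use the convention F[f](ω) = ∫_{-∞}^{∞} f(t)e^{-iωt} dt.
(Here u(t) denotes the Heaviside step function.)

F(ω) = \frac{36 \omega^{2}}{\left(\omega^{2} + 81\right)^{2}}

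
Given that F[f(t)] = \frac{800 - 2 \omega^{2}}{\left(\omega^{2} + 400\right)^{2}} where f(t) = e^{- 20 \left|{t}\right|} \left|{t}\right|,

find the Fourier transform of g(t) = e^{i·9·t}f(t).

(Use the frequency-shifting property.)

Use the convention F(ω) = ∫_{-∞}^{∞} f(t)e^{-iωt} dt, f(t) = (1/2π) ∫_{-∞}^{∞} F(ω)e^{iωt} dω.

F[g](ω) = \frac{2 \left(400 - \left(\omega - 9\right)^{2}\right)}{\left(\left(\omega - 9\right)^{2} + 400\right)^{2}}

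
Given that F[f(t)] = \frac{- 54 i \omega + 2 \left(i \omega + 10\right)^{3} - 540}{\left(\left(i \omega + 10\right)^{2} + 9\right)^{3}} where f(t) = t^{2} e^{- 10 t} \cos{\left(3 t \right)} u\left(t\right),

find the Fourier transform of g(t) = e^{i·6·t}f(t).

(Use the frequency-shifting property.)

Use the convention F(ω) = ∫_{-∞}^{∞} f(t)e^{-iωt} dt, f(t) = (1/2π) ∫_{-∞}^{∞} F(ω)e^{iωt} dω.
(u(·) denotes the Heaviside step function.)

F[g](ω) = \frac{2 \left(27 i \left(6 - \omega\right) + \left(i \left(\omega - 6\right) + 10\right)^{3} - 270\right)}{\left(\left(i \left(\omega - 6\right) + 10\right)^{2} + 9\right)^{3}}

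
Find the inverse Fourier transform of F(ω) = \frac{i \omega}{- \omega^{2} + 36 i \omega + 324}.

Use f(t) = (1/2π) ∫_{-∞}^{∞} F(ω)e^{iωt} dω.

f(t) = \left(1 - 18 t\right) e^{- 18 t} u\left(t\right)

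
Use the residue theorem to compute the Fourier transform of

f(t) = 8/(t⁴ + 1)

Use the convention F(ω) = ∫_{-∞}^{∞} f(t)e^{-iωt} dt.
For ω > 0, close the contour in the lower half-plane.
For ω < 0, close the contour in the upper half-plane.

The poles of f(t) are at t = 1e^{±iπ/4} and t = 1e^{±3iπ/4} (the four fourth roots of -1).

Let g(z) = f(z)e^{-iωz}; for large |z| the factor e^{-iωz} decays in the lower half-plane when ω > 0 and in the upper half-plane when ω < 0.

Case ω > 0 (lower half-plane, clockwise contour ⇒ F(ω) = -2πi·ΣRes):
  Res_{z = - \frac{\sqrt{2}}{2} - \frac{\sqrt{2} i}{2}} g(z) = \sqrt{2} \left(1 + i\right) e^{\frac{\sqrt{2} \omega \left(-1 + i\right)}{2}}
  Res_{z = \frac{\sqrt{2}}{2} - \frac{\sqrt{2} i}{2}} g(z) = \sqrt{2} \left(-1 + i\right) e^{- \frac{\sqrt{2} \omega \left(1 + i\right)}{2}}
  F(ω) = -2πi·ΣRes = 2 \sqrt{2} \pi \left(\left(1 - i\right) e^{\sqrt{2} i \omega} + 1 + i\right) e^{- \frac{\sqrt{2} \omega \left(1 + i\right)}{2}} = 8 \pi e^{- \frac{\sqrt{2} \omega}{2}} \sin{\left(\frac{\sqrt{2} \omega}{2} + \frac{\pi}{4} \right)}

Case ω < 0 (upper half-plane, counterclockwise contour ⇒ F(ω) = +2πi·ΣRes):
  Res_{z = \frac{\sqrt{2}}{2} + \frac{\sqrt{2} i}{2}} g(z) = \sqrt{2} \left(-1 - i\right) e^{\frac{\sqrt{2} \omega \left(1 - i\right)}{2}}
  Res_{z = - \frac{\sqrt{2}}{2} + \frac{\sqrt{2} i}{2}} g(z) = \sqrt{2} \left(1 - i\right) e^{\frac{\sqrt{2} \omega \left(1 + i\right)}{2}}
  F(ω) = 2πi·ΣRes = - 2 \sqrt{2} i \pi \left(\left(1 + i\right) e^{\frac{\sqrt{2} \omega \left(1 - i\right)}{2}} - \left(1 - i\right) e^{\frac{\sqrt{2} \omega \left(1 + i\right)}{2}}\right) = 8 \pi e^{\frac{\sqrt{2} \omega}{2}} \cos{\left(\frac{\sqrt{2} \omega}{2} + \frac{\pi}{4} \right)}

Both cases combine into a single formula in |ω|:

F(ω) = 8 \pi e^{- \frac{\sqrt{2} \left|{\omega}\right|}{2}} \sin{\left(\frac{\sqrt{2} \left|{\omega}\right|}{2} + \frac{\pi}{4} \right)}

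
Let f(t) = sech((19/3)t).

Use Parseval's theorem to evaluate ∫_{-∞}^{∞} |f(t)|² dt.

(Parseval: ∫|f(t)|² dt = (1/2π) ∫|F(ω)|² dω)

∫|f(t)|² dt = \frac{6}{19}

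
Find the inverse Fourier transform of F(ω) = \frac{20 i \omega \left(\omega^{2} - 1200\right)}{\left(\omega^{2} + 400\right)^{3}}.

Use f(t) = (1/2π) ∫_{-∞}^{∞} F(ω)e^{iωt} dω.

f(t) = 5 t e^{- 20 \left|{t}\right|} \left|{t}\right|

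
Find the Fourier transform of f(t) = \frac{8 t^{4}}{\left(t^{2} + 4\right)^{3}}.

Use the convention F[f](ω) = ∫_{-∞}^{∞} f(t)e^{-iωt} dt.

F(ω) = \frac{\pi \left(4 \omega^{2} - 10 \left|{\omega}\right| + 3\right) e^{- 2 \left|{\omega}\right|}}{2}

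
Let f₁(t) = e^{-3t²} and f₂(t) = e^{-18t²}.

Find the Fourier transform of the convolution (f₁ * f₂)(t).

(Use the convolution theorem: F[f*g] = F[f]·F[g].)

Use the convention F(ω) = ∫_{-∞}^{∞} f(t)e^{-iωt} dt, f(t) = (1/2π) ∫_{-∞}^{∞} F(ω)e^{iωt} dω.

F[f₁*f₂](ω) = \frac{\sqrt{6} \pi e^{- \frac{7 \omega^{2}}{72}}}{18}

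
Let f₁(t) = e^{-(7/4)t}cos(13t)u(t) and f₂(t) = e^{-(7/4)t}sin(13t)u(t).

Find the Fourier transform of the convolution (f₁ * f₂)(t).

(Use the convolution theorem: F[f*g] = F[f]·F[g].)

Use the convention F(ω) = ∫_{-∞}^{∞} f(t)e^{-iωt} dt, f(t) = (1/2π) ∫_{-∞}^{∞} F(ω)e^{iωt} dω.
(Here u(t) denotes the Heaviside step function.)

F[f₁*f₂](ω) = \frac{832 \left(4 i \omega + 7\right)}{\left(\left(4 i \omega + 7\right)^{2} + 2704\right)^{2}}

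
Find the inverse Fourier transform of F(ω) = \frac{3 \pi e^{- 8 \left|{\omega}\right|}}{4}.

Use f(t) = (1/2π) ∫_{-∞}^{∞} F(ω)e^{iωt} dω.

f(t) = \frac{6}{t^{2} + 64}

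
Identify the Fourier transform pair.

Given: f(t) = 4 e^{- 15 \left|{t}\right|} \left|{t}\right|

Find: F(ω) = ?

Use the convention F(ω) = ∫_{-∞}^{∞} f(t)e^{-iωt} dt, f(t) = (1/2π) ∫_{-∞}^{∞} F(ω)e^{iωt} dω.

F(ω) = \frac{8 \left(225 - \omega^{2}\right)}{\left(\omega^{2} + 225\right)^{2}}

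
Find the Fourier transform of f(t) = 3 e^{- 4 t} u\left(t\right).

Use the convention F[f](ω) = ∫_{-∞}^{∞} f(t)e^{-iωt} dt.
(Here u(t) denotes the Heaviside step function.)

F(ω) = \frac{3}{i \omega + 4}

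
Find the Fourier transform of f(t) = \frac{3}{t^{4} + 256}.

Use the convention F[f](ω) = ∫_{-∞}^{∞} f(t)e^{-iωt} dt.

F(ω) = \frac{3 \pi e^{- 2 \sqrt{2} \left|{\omega}\right|} \sin{\left(2 \sqrt{2} \left|{\omega}\right| + \frac{\pi}{4} \right)}}{64}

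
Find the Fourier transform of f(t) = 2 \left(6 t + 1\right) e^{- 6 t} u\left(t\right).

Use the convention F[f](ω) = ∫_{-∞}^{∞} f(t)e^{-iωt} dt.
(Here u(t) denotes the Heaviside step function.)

F(ω) = \frac{2 \left(- i \omega - 12\right)}{\omega^{2} - 12 i \omega - 36}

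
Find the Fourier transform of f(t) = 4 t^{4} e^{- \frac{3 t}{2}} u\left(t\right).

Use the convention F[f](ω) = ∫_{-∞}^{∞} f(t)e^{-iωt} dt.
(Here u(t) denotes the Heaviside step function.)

F(ω) = \frac{3072}{\left(2 i \omega + 3\right)^{5}}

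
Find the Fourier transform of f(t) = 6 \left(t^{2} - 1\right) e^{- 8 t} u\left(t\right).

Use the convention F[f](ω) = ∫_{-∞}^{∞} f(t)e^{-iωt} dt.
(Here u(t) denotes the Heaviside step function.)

F(ω) = \frac{6 \left(2 i \omega - \left(i \omega + 8\right)^{3} + 16\right)}{\left(i \omega + 8\right)^{4}}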